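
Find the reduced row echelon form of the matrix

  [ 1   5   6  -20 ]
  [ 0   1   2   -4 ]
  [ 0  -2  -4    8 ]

Add 2 times ρ2 to ρ3.
  [ 1  5  6  -20 ]
  [ 0  1  2   -4 ]
  [ 0  0  0    0 ]
Subtract 5 times ρ2 from ρ1.
  [ 1  0  -4   0 ]
  [ 0  1   2  -4 ]
  [ 0  0   0   0 ]

[[1, 0, -4, 0], [0, 1, 2, -4], [0, 0, 0, 0]]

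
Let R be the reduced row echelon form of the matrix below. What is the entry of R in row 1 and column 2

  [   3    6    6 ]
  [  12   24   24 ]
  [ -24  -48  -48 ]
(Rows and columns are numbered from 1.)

2

r1 := 1/3·r1
r2 := r2 − 12·r1
r3 := r3 + 24·r1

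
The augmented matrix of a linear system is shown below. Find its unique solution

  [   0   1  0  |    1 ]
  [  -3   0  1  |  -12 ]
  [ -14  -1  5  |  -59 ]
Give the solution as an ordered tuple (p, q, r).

(2, 1, -6)

Swap R1 and R2.
  [  -3   0  1  |  -12 ]
  [   0   1  0  |    1 ]
  [ -14  -1  5  |  -59 ]
Multiply R1 by -1/3.
  [   1   0  -1/3  |    4 ]
  [   0   1     0  |    1 ]
  [ -14  -1     5  |  -59 ]
Add 14 times R1 to R3.
  [ 1   0  -1/3  |   4 ]
  [ 0   1     0  |   1 ]
  [ 0  -1   1/3  |  -3 ]
Add R2 to R3.
  [ 1  0  -1/3  |   4 ]
  [ 0  1     0  |   1 ]
  [ 0  0   1/3  |  -2 ]
Multiply R3 by 3.
  [ 1  0  -1/3  |   4 ]
  [ 0  1     0  |   1 ]
  [ 0  0     1  |  -6 ]
Add 1/3 times R3 to R1.
  [ 1  0  0  |   2 ]
  [ 0  1  0  |   1 ]
  [ 0  0  1  |  -6 ]
Reading off the last column: p = 2, q = 1, r = -6.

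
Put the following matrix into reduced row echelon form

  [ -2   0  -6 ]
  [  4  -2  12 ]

[[1, 0, 3], [0, 1, 0]]

ρ1 → -1/2·ρ1
  [ 1   0   3 ]
  [ 4  -2  12 ]
ρ2 → ρ2 − 4·ρ1
  [ 1   0  3 ]
  [ 0  -2  0 ]
ρ2 → -1/2·ρ2
  [ 1  0  3 ]
  [ 0  1  0 ]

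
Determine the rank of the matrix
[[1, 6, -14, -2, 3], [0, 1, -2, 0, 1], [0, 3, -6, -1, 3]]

rank = 3

r3 ← r3 − 3·r2
  [ 1  6  -14  -2  3 ]
  [ 0  1   -2   0  1 ]
  [ 0  0    0  -1  0 ]
r3 ← -1·r3
  [ 1  6  -14  -2  3 ]
  [ 0  1   -2   0  1 ]
  [ 0  0    0   1  0 ]
r1 ← r1 + 2·r3
  [ 1  6  -14  0  3 ]
  [ 0  1   -2  0  1 ]
  [ 0  0    0  1  0 ]
r1 ← r1 − 6·r2
  [ 1  0  -2  0  -3 ]
  [ 0  1  -2  0   1 ]
  [ 0  0   0  1   0 ]
The reduced form has 3 nonzero rows.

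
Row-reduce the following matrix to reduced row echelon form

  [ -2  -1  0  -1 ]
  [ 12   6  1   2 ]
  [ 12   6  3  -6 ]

R1 → -1/2·R1
  [  1  1/2  0  1/2 ]
  [ 12    6  1    2 ]
  [ 12    6  3   -6 ]
R2 → R2 − 12·R1
  [  1  1/2  0  1/2 ]
  [  0    0  1   -4 ]
  [ 12    6  3   -6 ]
R3 → R3 − 12·R1
  [ 1  1/2  0  1/2 ]
  [ 0    0  1   -4 ]
  [ 0    0  3  -12 ]
R3 → R3 − 3·R2
  [ 1  1/2  0  1/2 ]
  [ 0    0  1   -4 ]
  [ 0    0  0    0 ]

[[1, 1/2, 0, 1/2], [0, 0, 1, -4], [0, 0, 0, 0]]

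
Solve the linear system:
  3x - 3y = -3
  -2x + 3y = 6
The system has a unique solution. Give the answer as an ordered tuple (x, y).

Form the augmented matrix and row-reduce:
  [  3  -3  |  -3 ]
  [ -2   3  |   6 ]
ρ1 := 1/3·ρ1
  [  1  -1  |  -1 ]
  [ -2   3  |   6 ]
ρ2 := ρ2 + 2·ρ1
  [ 1  -1  |  -1 ]
  [ 0   1  |   4 ]
ρ1 := ρ1 + ρ2
  [ 1  0  |  3 ]
  [ 0  1  |  4 ]
Reading off the last column: x = 3, y = 4.

(3, 4)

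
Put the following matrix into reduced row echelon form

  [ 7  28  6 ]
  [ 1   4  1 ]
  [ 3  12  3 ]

[[1, 4, 0], [0, 0, 1], [0, 0, 0]]

r1 -> 1/7·r1
  [ 1   4  6/7 ]
  [ 1   4    1 ]
  [ 3  12    3 ]
r2 -> r2 − r1
  [ 1   4  6/7 ]
  [ 0   0  1/7 ]
  [ 3  12    3 ]
r3 -> r3 − 3·r1
  [ 1  4  6/7 ]
  [ 0  0  1/7 ]
  [ 0  0  3/7 ]
r2 -> 7·r2
  [ 1  4  6/7 ]
  [ 0  0    1 ]
  [ 0  0  3/7 ]
r3 -> r3 − 3/7·r2
  [ 1  4  6/7 ]
  [ 0  0    1 ]
  [ 0  0    0 ]
r1 -> r1 − 6/7·r2
  [ 1  4  0 ]
  [ 0  0  1 ]
  [ 0  0  0 ]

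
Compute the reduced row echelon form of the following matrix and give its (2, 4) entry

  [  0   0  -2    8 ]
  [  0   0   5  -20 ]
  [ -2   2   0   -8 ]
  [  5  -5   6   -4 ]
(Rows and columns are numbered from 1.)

-4

R1 <-> R3
  [ -2   2   0   -8 ]
  [  0   0   5  -20 ]
  [  0   0  -2    8 ]
  [  5  -5   6   -4 ]
R1 ← -1/2·R1
  [ 1  -1   0    4 ]
  [ 0   0   5  -20 ]
  [ 0   0  -2    8 ]
  [ 5  -5   6   -4 ]
R4 ← R4 − 5·R1
  [ 1  -1   0    4 ]
  [ 0   0   5  -20 ]
  [ 0   0  -2    8 ]
  [ 0   0   6  -24 ]
R2 ← 1/5·R2
  [ 1  -1   0    4 ]
  [ 0   0   1   -4 ]
  [ 0   0  -2    8 ]
  [ 0   0   6  -24 ]
R3 ← R3 + 2·R2
  [ 1  -1  0    4 ]
  [ 0   0  1   -4 ]
  [ 0   0  0    0 ]
  [ 0   0  6  -24 ]
R4 ← R4 − 6·R2
  [ 1  -1  0   4 ]
  [ 0   0  1  -4 ]
  [ 0   0  0   0 ]
  [ 0   0  0   0 ]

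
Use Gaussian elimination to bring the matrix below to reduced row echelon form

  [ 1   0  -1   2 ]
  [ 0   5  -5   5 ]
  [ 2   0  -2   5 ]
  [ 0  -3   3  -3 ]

[[1, 0, -1, 0], [0, 1, -1, 0], [0, 0, 0, 1], [0, 0, 0, 0]]

ρ3 ← ρ3 − 2·ρ1
  [ 1   0  -1   2 ]
  [ 0   5  -5   5 ]
  [ 0   0   0   1 ]
  [ 0  -3   3  -3 ]
ρ2 ← 1/5·ρ2
  [ 1   0  -1   2 ]
  [ 0   1  -1   1 ]
  [ 0   0   0   1 ]
  [ 0  -3   3  -3 ]
ρ4 ← ρ4 + 3·ρ2
  [ 1  0  -1  2 ]
  [ 0  1  -1  1 ]
  [ 0  0   0  1 ]
  [ 0  0   0  0 ]
ρ2 ← ρ2 − ρ3
  [ 1  0  -1  2 ]
  [ 0  1  -1  0 ]
  [ 0  0   0  1 ]
  [ 0  0   0  0 ]
ρ1 ← ρ1 − 2·ρ3
  [ 1  0  -1  0 ]
  [ 0  1  -1  0 ]
  [ 0  0   0  1 ]
  [ 0  0   0  0 ]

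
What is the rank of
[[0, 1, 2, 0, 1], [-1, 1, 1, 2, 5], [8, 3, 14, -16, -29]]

r1 <-> r2
r1 -> -1·r1
r3 -> r3 − 8·r1
r3 -> r3 − 11·r2
r1 -> r1 + r2
The reduced form has 2 nonzero rows.

rank = 2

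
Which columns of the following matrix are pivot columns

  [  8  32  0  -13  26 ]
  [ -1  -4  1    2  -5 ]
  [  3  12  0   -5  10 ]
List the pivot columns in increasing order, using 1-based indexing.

R1 ← 1/8·R1
  [  1   4  0  -13/8  13/4 ]
  [ -1  -4  1      2    -5 ]
  [  3  12  0     -5    10 ]
R2 ← R2 + R1
  [ 1   4  0  -13/8  13/4 ]
  [ 0   0  1    3/8  -7/4 ]
  [ 3  12  0     -5    10 ]
R3 ← R3 − 3·R1
  [ 1  4  0  -13/8  13/4 ]
  [ 0  0  1    3/8  -7/4 ]
  [ 0  0  0   -1/8   1/4 ]
R3 ← -8·R3
  [ 1  4  0  -13/8  13/4 ]
  [ 0  0  1    3/8  -7/4 ]
  [ 0  0  0      1    -2 ]
R2 ← R2 − 3/8·R3
  [ 1  4  0  -13/8  13/4 ]
  [ 0  0  1      0    -1 ]
  [ 0  0  0      1    -2 ]
R1 ← R1 + 13/8·R3
  [ 1  4  0  0   0 ]
  [ 0  0  1  0  -1 ]
  [ 0  0  0  1  -2 ]
Pivot columns are the columns containing a leading 1.

1, 3, 4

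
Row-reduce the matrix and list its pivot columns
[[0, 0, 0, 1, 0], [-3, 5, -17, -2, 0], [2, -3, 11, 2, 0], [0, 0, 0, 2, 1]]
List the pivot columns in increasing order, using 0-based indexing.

0, 1, 3, 4

r1 <=> r2
  [ -3   5  -17  -2  0 ]
  [  0   0    0   1  0 ]
  [  2  -3   11   2  0 ]
  [  0   0    0   2  1 ]
r1 -> -1/3·r1
  [ 1  -5/3  17/3  2/3  0 ]
  [ 0     0     0    1  0 ]
  [ 2    -3    11    2  0 ]
  [ 0     0     0    2  1 ]
r3 -> r3 − 2·r1
  [ 1  -5/3  17/3  2/3  0 ]
  [ 0     0     0    1  0 ]
  [ 0   1/3  -1/3  2/3  0 ]
  [ 0     0     0    2  1 ]
r2 <=> r3
  [ 1  -5/3  17/3  2/3  0 ]
  [ 0   1/3  -1/3  2/3  0 ]
  [ 0     0     0    1  0 ]
  [ 0     0     0    2  1 ]
r2 -> 3·r2
  [ 1  -5/3  17/3  2/3  0 ]
  [ 0     1    -1    2  0 ]
  [ 0     0     0    1  0 ]
  [ 0     0     0    2  1 ]
r4 -> r4 − 2·r3
  [ 1  -5/3  17/3  2/3  0 ]
  [ 0     1    -1    2  0 ]
  [ 0     0     0    1  0 ]
  [ 0     0     0    0  1 ]
r2 -> r2 − 2·r3
  [ 1  -5/3  17/3  2/3  0 ]
  [ 0     1    -1    0  0 ]
  [ 0     0     0    1  0 ]
  [ 0     0     0    0  1 ]
r1 -> r1 − 2/3·r3
  [ 1  -5/3  17/3  0  0 ]
  [ 0     1    -1  0  0 ]
  [ 0     0     0  1  0 ]
  [ 0     0     0  0  1 ]
r1 -> r1 + 5/3·r2
  [ 1  0   4  0  0 ]
  [ 0  1  -1  0  0 ]
  [ 0  0   0  1  0 ]
  [ 0  0   0  0  1 ]
Pivot columns are the columns containing a leading 1.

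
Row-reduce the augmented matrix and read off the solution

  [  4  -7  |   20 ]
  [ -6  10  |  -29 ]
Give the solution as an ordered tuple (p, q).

(3/2, -2)

ρ1 -> 1/4·ρ1
  [  1  -7/4  |    5 ]
  [ -6    10  |  -29 ]
ρ2 -> ρ2 + 6·ρ1
  [ 1  -7/4  |  5 ]
  [ 0  -1/2  |  1 ]
ρ2 -> -2·ρ2
  [ 1  -7/4  |   5 ]
  [ 0     1  |  -2 ]
ρ1 -> ρ1 + 7/4·ρ2
  [ 1  0  |  3/2 ]
  [ 0  1  |   -2 ]
Reading off the last column: p = 3/2, q = -2.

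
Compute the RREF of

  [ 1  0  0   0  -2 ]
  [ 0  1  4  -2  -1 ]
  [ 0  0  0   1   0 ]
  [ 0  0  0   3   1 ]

ρ4 := ρ4 − 3·ρ3
  [ 1  0  0   0  -2 ]
  [ 0  1  4  -2  -1 ]
  [ 0  0  0   1   0 ]
  [ 0  0  0   0   1 ]
ρ2 := ρ2 + ρ4
  [ 1  0  0   0  -2 ]
  [ 0  1  4  -2   0 ]
  [ 0  0  0   1   0 ]
  [ 0  0  0   0   1 ]
ρ1 := ρ1 + 2·ρ4
  [ 1  0  0   0  0 ]
  [ 0  1  4  -2  0 ]
  [ 0  0  0   1  0 ]
  [ 0  0  0   0  1 ]
ρ2 := ρ2 + 2·ρ3
  [ 1  0  0  0  0 ]
  [ 0  1  4  0  0 ]
  [ 0  0  0  1  0 ]
  [ 0  0  0  0  1 ]

[[1, 0, 0, 0, 0], [0, 1, 4, 0, 0], [0, 0, 0, 1, 0], [0, 0, 0, 0, 1]]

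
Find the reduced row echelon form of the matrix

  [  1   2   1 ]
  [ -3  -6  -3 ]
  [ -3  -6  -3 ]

r2 → r2 + 3·r1
r3 → r3 + 3·r1

[[1, 2, 1], [0, 0, 0], [0, 0, 0]]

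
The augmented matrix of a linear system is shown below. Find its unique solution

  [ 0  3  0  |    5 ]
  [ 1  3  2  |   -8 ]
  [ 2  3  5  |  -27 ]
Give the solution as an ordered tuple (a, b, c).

(-1, 5/3, -6)

Swap R1 and R2.
  [ 1  3  2  |   -8 ]
  [ 0  3  0  |    5 ]
  [ 2  3  5  |  -27 ]
Subtract 2 times R1 from R3.
  [ 1   3  2  |   -8 ]
  [ 0   3  0  |    5 ]
  [ 0  -3  1  |  -11 ]
Multiply R2 by 1/3.
  [ 1   3  2  |   -8 ]
  [ 0   1  0  |  5/3 ]
  [ 0  -3  1  |  -11 ]
Add 3 times R2 to R3.
  [ 1  3  2  |   -8 ]
  [ 0  1  0  |  5/3 ]
  [ 0  0  1  |   -6 ]
Subtract 2 times R3 from R1.
  [ 1  3  0  |    4 ]
  [ 0  1  0  |  5/3 ]
  [ 0  0  1  |   -6 ]
Subtract 3 times R2 from R1.
  [ 1  0  0  |   -1 ]
  [ 0  1  0  |  5/3 ]
  [ 0  0  1  |   -6 ]
Reading off the last column: a = -1, b = 5/3, c = -6.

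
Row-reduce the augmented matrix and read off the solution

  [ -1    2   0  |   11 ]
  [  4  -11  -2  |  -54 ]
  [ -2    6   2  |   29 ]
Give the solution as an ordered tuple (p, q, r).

R1 ← -1·R1
  [  1   -2   0  |  -11 ]
  [  4  -11  -2  |  -54 ]
  [ -2    6   2  |   29 ]
R2 ← R2 − 4·R1
  [  1  -2   0  |  -11 ]
  [  0  -3  -2  |  -10 ]
  [ -2   6   2  |   29 ]
R3 ← R3 + 2·R1
  [ 1  -2   0  |  -11 ]
  [ 0  -3  -2  |  -10 ]
  [ 0   2   2  |    7 ]
R2 ← -1/3·R2
  [ 1  -2    0  |   -11 ]
  [ 0   1  2/3  |  10/3 ]
  [ 0   2    2  |     7 ]
R3 ← R3 − 2·R2
  [ 1  -2    0  |   -11 ]
  [ 0   1  2/3  |  10/3 ]
  [ 0   0  2/3  |   1/3 ]
R3 ← 3/2·R3
  [ 1  -2    0  |   -11 ]
  [ 0   1  2/3  |  10/3 ]
  [ 0   0    1  |   1/2 ]
R2 ← R2 − 2/3·R3
  [ 1  -2  0  |  -11 ]
  [ 0   1  0  |    3 ]
  [ 0   0  1  |  1/2 ]
R1 ← R1 + 2·R2
  [ 1  0  0  |   -5 ]
  [ 0  1  0  |    3 ]
  [ 0  0  1  |  1/2 ]
Reading off the last column: p = -5, q = 3, r = 1/2.

(-5, 3, 1/2)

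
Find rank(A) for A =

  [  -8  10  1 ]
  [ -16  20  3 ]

Multiply R1 by -1/8.
  [   1  -5/4  -1/8 ]
  [ -16    20     3 ]
Add 16 times R1 to R2.
  [ 1  -5/4  -1/8 ]
  [ 0     0     1 ]
Add 1/8 times R2 to R1.
  [ 1  -5/4  0 ]
  [ 0     0  1 ]
The reduced form has 2 nonzero rows.

rank = 2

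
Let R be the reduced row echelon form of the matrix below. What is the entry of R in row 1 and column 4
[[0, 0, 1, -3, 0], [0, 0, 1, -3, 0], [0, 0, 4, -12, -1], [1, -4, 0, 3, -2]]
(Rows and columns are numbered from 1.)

3

R1 <-> R4
R3 ← R3 − 4·R2
R4 ← R4 − R2
R3 ← -1·R3
R1 ← R1 + 2·R3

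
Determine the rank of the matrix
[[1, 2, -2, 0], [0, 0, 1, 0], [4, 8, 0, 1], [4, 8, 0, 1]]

rank = 3

r3 := r3 − 4·r1
r4 := r4 − 4·r1
r3 := r3 − 8·r2
r4 := r4 − 8·r2
r4 := r4 − r3
r1 := r1 + 2·r2
The reduced form has 3 nonzero rows.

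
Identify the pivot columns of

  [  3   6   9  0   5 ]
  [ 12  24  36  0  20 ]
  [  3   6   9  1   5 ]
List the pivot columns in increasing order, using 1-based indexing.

1, 4

R1 := 1/3·R1
  [  1   2   3  0  5/3 ]
  [ 12  24  36  0   20 ]
  [  3   6   9  1    5 ]
R2 := R2 − 12·R1
  [ 1  2  3  0  5/3 ]
  [ 0  0  0  0    0 ]
  [ 3  6  9  1    5 ]
R3 := R3 − 3·R1
  [ 1  2  3  0  5/3 ]
  [ 0  0  0  0    0 ]
  [ 0  0  0  1    0 ]
R2 ↔ R3
  [ 1  2  3  0  5/3 ]
  [ 0  0  0  1    0 ]
  [ 0  0  0  0    0 ]
Pivot columns are the columns containing a leading 1.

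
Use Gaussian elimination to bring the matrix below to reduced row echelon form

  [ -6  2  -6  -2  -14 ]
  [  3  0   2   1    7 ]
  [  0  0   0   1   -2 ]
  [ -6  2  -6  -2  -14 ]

R1 ← -1/6·R1
  [  1  -1/3   1  1/3  7/3 ]
  [  3     0   2    1    7 ]
  [  0     0   0    1   -2 ]
  [ -6     2  -6   -2  -14 ]
R2 ← R2 − 3·R1
  [  1  -1/3   1  1/3  7/3 ]
  [  0     1  -1    0    0 ]
  [  0     0   0    1   -2 ]
  [ -6     2  -6   -2  -14 ]
R4 ← R4 + 6·R1
  [ 1  -1/3   1  1/3  7/3 ]
  [ 0     1  -1    0    0 ]
  [ 0     0   0    1   -2 ]
  [ 0     0   0    0    0 ]
R1 ← R1 − 1/3·R3
  [ 1  -1/3   1  0   3 ]
  [ 0     1  -1  0   0 ]
  [ 0     0   0  1  -2 ]
  [ 0     0   0  0   0 ]
R1 ← R1 + 1/3·R2
  [ 1  0  2/3  0   3 ]
  [ 0  1   -1  0   0 ]
  [ 0  0    0  1  -2 ]
  [ 0  0    0  0   0 ]

[[1, 0, 2/3, 0, 3], [0, 1, -1, 0, 0], [0, 0, 0, 1, -2], [0, 0, 0, 0, 0]]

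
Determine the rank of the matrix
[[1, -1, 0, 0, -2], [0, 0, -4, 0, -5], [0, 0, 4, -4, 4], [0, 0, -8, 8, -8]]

rank = 3

R2 := -1/4·R2
R3 := R3 − 4·R2
R4 := R4 + 8·R2
R3 := -1/4·R3
R4 := R4 − 8·R3
The reduced form has 3 nonzero rows.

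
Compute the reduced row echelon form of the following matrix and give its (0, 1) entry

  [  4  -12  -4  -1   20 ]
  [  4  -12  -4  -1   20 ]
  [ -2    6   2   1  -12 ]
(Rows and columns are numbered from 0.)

ρ1 ← 1/4·ρ1
  [  1   -3  -1  -1/4    5 ]
  [  4  -12  -4    -1   20 ]
  [ -2    6   2     1  -12 ]
ρ2 ← ρ2 − 4·ρ1
  [  1  -3  -1  -1/4    5 ]
  [  0   0   0     0    0 ]
  [ -2   6   2     1  -12 ]
ρ3 ← ρ3 + 2·ρ1
  [ 1  -3  -1  -1/4   5 ]
  [ 0   0   0     0   0 ]
  [ 0   0   0   1/2  -2 ]
ρ2 <-> ρ3
  [ 1  -3  -1  -1/4   5 ]
  [ 0   0   0   1/2  -2 ]
  [ 0   0   0     0   0 ]
ρ2 ← 2·ρ2
  [ 1  -3  -1  -1/4   5 ]
  [ 0   0   0     1  -4 ]
  [ 0   0   0     0   0 ]
ρ1 ← ρ1 + 1/4·ρ2
  [ 1  -3  -1  0   4 ]
  [ 0   0   0  1  -4 ]
  [ 0   0   0  0   0 ]

-3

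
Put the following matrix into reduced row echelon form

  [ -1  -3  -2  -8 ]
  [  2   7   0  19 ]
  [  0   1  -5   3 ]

R1 := -1·R1
  [ 1  3   2   8 ]
  [ 2  7   0  19 ]
  [ 0  1  -5   3 ]
R2 := R2 − 2·R1
  [ 1  3   2  8 ]
  [ 0  1  -4  3 ]
  [ 0  1  -5  3 ]
R3 := R3 − R2
  [ 1  3   2  8 ]
  [ 0  1  -4  3 ]
  [ 0  0  -1  0 ]
R3 := -1·R3
  [ 1  3   2  8 ]
  [ 0  1  -4  3 ]
  [ 0  0   1  0 ]
R2 := R2 + 4·R3
  [ 1  3  2  8 ]
  [ 0  1  0  3 ]
  [ 0  0  1  0 ]
R1 := R1 − 2·R3
  [ 1  3  0  8 ]
  [ 0  1  0  3 ]
  [ 0  0  1  0 ]
R1 := R1 − 3·R2
  [ 1  0  0  -1 ]
  [ 0  1  0   3 ]
  [ 0  0  1   0 ]

[[1, 0, 0, -1], [0, 1, 0, 3], [0, 0, 1, 0]]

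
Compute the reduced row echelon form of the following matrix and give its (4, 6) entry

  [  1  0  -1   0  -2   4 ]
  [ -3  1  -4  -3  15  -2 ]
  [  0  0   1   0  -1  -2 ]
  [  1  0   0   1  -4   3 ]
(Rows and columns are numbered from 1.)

1

Add 3 times r1 to r2.
Subtract r1 from r4.
Subtract r3 from r4.
Add 3 times r4 to r2.
Add 7 times r3 to r2.
Add r3 to r1.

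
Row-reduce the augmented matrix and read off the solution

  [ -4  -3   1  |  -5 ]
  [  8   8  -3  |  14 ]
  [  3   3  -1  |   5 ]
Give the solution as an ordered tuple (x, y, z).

ρ1 ← -1/4·ρ1
ρ2 ← ρ2 − 8·ρ1
ρ3 ← ρ3 − 3·ρ1
ρ2 ← 1/2·ρ2
ρ3 ← ρ3 − 3/4·ρ2
ρ3 ← 8·ρ3
ρ2 ← ρ2 + 1/2·ρ3
ρ1 ← ρ1 + 1/4·ρ3
ρ1 ← ρ1 − 3/4·ρ2
Reading off the last column: x = 0, y = 1, z = -2.

(0, 1, -2)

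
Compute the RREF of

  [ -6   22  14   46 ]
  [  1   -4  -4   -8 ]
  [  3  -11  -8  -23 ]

R1 ← -1/6·R1
R2 ← R2 − R1
R3 ← R3 − 3·R1
R2 ← -3·R2
R3 ← -1·R3
R2 ← R2 − 5·R3
R1 ← R1 + 7/3·R3
R1 ← R1 + 11/3·R2

[[1, 0, 0, -4], [0, 1, 0, 1], [0, 0, 1, 0]]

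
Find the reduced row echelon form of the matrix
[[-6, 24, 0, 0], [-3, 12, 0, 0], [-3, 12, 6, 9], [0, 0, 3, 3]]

[[1, -4, 0, 0], [0, 0, 1, 0], [0, 0, 0, 1], [0, 0, 0, 0]]

Multiply R1 by -1/6.
Add 3 times R1 to R2.
Add 3 times R1 to R3.
Swap R2 and R3.
Multiply R2 by 1/6.
Subtract 3 times R2 from R4.
Swap R3 and R4.
Multiply R3 by -2/3.
Subtract 3/2 times R3 from R2.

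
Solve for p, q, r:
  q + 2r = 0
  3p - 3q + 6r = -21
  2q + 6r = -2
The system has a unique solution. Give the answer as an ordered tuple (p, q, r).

(-3, 2, -1)

Form the augmented matrix and row-reduce:
  [ 0   1  2  |    0 ]
  [ 3  -3  6  |  -21 ]
  [ 0   2  6  |   -2 ]
R1 <-> R2
R1 := 1/3·R1
R3 := R3 − 2·R2
R3 := 1/2·R3
R2 := R2 − 2·R3
R1 := R1 − 2·R3
R1 := R1 + R2
Reading off the last column: p = -3, q = 2, r = -1.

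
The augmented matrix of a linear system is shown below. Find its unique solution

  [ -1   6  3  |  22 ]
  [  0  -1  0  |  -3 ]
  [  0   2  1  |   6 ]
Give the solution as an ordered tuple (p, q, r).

(-4, 3, 0)

ρ1 -> -1·ρ1
  [ 1  -6  -3  |  -22 ]
  [ 0  -1   0  |   -3 ]
  [ 0   2   1  |    6 ]
ρ2 -> -1·ρ2
  [ 1  -6  -3  |  -22 ]
  [ 0   1   0  |    3 ]
  [ 0   2   1  |    6 ]
ρ3 -> ρ3 − 2·ρ2
  [ 1  -6  -3  |  -22 ]
  [ 0   1   0  |    3 ]
  [ 0   0   1  |    0 ]
ρ1 -> ρ1 + 3·ρ3
  [ 1  -6  0  |  -22 ]
  [ 0   1  0  |    3 ]
  [ 0   0  1  |    0 ]
ρ1 -> ρ1 + 6·ρ2
  [ 1  0  0  |  -4 ]
  [ 0  1  0  |   3 ]
  [ 0  0  1  |   0 ]
Reading off the last column: p = -4, q = 3, r = 0.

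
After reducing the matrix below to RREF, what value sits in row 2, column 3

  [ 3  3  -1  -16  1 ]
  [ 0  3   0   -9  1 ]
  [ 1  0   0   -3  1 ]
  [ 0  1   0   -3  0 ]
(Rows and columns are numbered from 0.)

-2

R1 ← 1/3·R1
  [ 1  1  -1/3  -16/3  1/3 ]
  [ 0  3     0     -9    1 ]
  [ 1  0     0     -3    1 ]
  [ 0  1     0     -3    0 ]
R3 ← R3 − R1
  [ 1   1  -1/3  -16/3  1/3 ]
  [ 0   3     0     -9    1 ]
  [ 0  -1   1/3    7/3  2/3 ]
  [ 0   1     0     -3    0 ]
R2 ← 1/3·R2
  [ 1   1  -1/3  -16/3  1/3 ]
  [ 0   1     0     -3  1/3 ]
  [ 0  -1   1/3    7/3  2/3 ]
  [ 0   1     0     -3    0 ]
R3 ← R3 + R2
  [ 1  1  -1/3  -16/3  1/3 ]
  [ 0  1     0     -3  1/3 ]
  [ 0  0   1/3   -2/3    1 ]
  [ 0  1     0     -3    0 ]
R4 ← R4 − R2
  [ 1  1  -1/3  -16/3   1/3 ]
  [ 0  1     0     -3   1/3 ]
  [ 0  0   1/3   -2/3     1 ]
  [ 0  0     0      0  -1/3 ]
R3 ← 3·R3
  [ 1  1  -1/3  -16/3   1/3 ]
  [ 0  1     0     -3   1/3 ]
  [ 0  0     1     -2     3 ]
  [ 0  0     0      0  -1/3 ]
R4 ← -3·R4
  [ 1  1  -1/3  -16/3  1/3 ]
  [ 0  1     0     -3  1/3 ]
  [ 0  0     1     -2    3 ]
  [ 0  0     0      0    1 ]
R3 ← R3 − 3·R4
  [ 1  1  -1/3  -16/3  1/3 ]
  [ 0  1     0     -3  1/3 ]
  [ 0  0     1     -2    0 ]
  [ 0  0     0      0    1 ]
R2 ← R2 − 1/3·R4
  [ 1  1  -1/3  -16/3  1/3 ]
  [ 0  1     0     -3    0 ]
  [ 0  0     1     -2    0 ]
  [ 0  0     0      0    1 ]
R1 ← R1 − 1/3·R4
  [ 1  1  -1/3  -16/3  0 ]
  [ 0  1     0     -3  0 ]
  [ 0  0     1     -2  0 ]
  [ 0  0     0      0  1 ]
R1 ← R1 + 1/3·R3
  [ 1  1  0  -6  0 ]
  [ 0  1  0  -3  0 ]
  [ 0  0  1  -2  0 ]
  [ 0  0  0   0  1 ]
R1 ← R1 − R2
  [ 1  0  0  -3  0 ]
  [ 0  1  0  -3  0 ]
  [ 0  0  1  -2  0 ]
  [ 0  0  0   0  1 ]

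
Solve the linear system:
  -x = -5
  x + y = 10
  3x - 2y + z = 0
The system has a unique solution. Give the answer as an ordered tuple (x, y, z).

(5, 5, -5)

Form the augmented matrix and row-reduce:
  [ -1   0  0  |  -5 ]
  [  1   1  0  |  10 ]
  [  3  -2  1  |   0 ]
R1 := -1·R1
  [ 1   0  0  |   5 ]
  [ 1   1  0  |  10 ]
  [ 3  -2  1  |   0 ]
R2 := R2 − R1
  [ 1   0  0  |  5 ]
  [ 0   1  0  |  5 ]
  [ 3  -2  1  |  0 ]
R3 := R3 − 3·R1
  [ 1   0  0  |    5 ]
  [ 0   1  0  |    5 ]
  [ 0  -2  1  |  -15 ]
R3 := R3 + 2·R2
  [ 1  0  0  |   5 ]
  [ 0  1  0  |   5 ]
  [ 0  0  1  |  -5 ]
Reading off the last column: x = 5, y = 5, z = -5.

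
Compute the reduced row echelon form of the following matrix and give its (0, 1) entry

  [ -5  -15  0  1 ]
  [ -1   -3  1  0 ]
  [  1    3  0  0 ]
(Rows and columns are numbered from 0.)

3

R1 -> -1/5·R1
  [  1   3  0  -1/5 ]
  [ -1  -3  1     0 ]
  [  1   3  0     0 ]
R2 -> R2 + R1
  [ 1  3  0  -1/5 ]
  [ 0  0  1  -1/5 ]
  [ 1  3  0     0 ]
R3 -> R3 − R1
  [ 1  3  0  -1/5 ]
  [ 0  0  1  -1/5 ]
  [ 0  0  0   1/5 ]
R3 -> 5·R3
  [ 1  3  0  -1/5 ]
  [ 0  0  1  -1/5 ]
  [ 0  0  0     1 ]
R2 -> R2 + 1/5·R3
  [ 1  3  0  -1/5 ]
  [ 0  0  1     0 ]
  [ 0  0  0     1 ]
R1 -> R1 + 1/5·R3
  [ 1  3  0  0 ]
  [ 0  0  1  0 ]
  [ 0  0  0  1 ]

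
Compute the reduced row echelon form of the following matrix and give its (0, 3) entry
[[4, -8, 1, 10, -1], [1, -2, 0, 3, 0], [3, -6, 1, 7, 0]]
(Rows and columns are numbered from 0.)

3

R1 := 1/4·R1
  [ 1  -2  1/4  5/2  -1/4 ]
  [ 1  -2    0    3     0 ]
  [ 3  -6    1    7     0 ]
R2 := R2 − R1
  [ 1  -2   1/4  5/2  -1/4 ]
  [ 0   0  -1/4  1/2   1/4 ]
  [ 3  -6     1    7     0 ]
R3 := R3 − 3·R1
  [ 1  -2   1/4   5/2  -1/4 ]
  [ 0   0  -1/4   1/2   1/4 ]
  [ 0   0   1/4  -1/2   3/4 ]
R2 := -4·R2
  [ 1  -2  1/4   5/2  -1/4 ]
  [ 0   0    1    -2    -1 ]
  [ 0   0  1/4  -1/2   3/4 ]
R3 := R3 − 1/4·R2
  [ 1  -2  1/4  5/2  -1/4 ]
  [ 0   0    1   -2    -1 ]
  [ 0   0    0    0     1 ]
R2 := R2 + R3
  [ 1  -2  1/4  5/2  -1/4 ]
  [ 0   0    1   -2     0 ]
  [ 0   0    0    0     1 ]
R1 := R1 + 1/4·R3
  [ 1  -2  1/4  5/2  0 ]
  [ 0   0    1   -2  0 ]
  [ 0   0    0    0  1 ]
R1 := R1 − 1/4·R2
  [ 1  -2  0   3  0 ]
  [ 0   0  1  -2  0 ]
  [ 0   0  0   0  1 ]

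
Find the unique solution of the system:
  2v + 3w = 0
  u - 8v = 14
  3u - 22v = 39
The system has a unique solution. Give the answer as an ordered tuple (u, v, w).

Form the augmented matrix and row-reduce:
  [ 0    2  3  |   0 ]
  [ 1   -8  0  |  14 ]
  [ 3  -22  0  |  39 ]
R1 <-> R2
  [ 1   -8  0  |  14 ]
  [ 0    2  3  |   0 ]
  [ 3  -22  0  |  39 ]
R3 := R3 − 3·R1
  [ 1  -8  0  |  14 ]
  [ 0   2  3  |   0 ]
  [ 0   2  0  |  -3 ]
R2 := 1/2·R2
  [ 1  -8    0  |  14 ]
  [ 0   1  3/2  |   0 ]
  [ 0   2    0  |  -3 ]
R3 := R3 − 2·R2
  [ 1  -8    0  |  14 ]
  [ 0   1  3/2  |   0 ]
  [ 0   0   -3  |  -3 ]
R3 := -1/3·R3
  [ 1  -8    0  |  14 ]
  [ 0   1  3/2  |   0 ]
  [ 0   0    1  |   1 ]
R2 := R2 − 3/2·R3
  [ 1  -8  0  |    14 ]
  [ 0   1  0  |  -3/2 ]
  [ 0   0  1  |     1 ]
R1 := R1 + 8·R2
  [ 1  0  0  |     2 ]
  [ 0  1  0  |  -3/2 ]
  [ 0  0  1  |     1 ]
Reading off the last column: u = 2, v = -3/2, w = 1.

(2, -3/2, 1)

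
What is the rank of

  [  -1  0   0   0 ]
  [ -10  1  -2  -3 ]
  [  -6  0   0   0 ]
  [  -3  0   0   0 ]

rank = 2

R1 -> -1·R1
  [   1  0   0   0 ]
  [ -10  1  -2  -3 ]
  [  -6  0   0   0 ]
  [  -3  0   0   0 ]
R2 -> R2 + 10·R1
  [  1  0   0   0 ]
  [  0  1  -2  -3 ]
  [ -6  0   0   0 ]
  [ -3  0   0   0 ]
R3 -> R3 + 6·R1
  [  1  0   0   0 ]
  [  0  1  -2  -3 ]
  [  0  0   0   0 ]
  [ -3  0   0   0 ]
R4 -> R4 + 3·R1
  [ 1  0   0   0 ]
  [ 0  1  -2  -3 ]
  [ 0  0   0   0 ]
  [ 0  0   0   0 ]
The reduced form has 2 nonzero rows.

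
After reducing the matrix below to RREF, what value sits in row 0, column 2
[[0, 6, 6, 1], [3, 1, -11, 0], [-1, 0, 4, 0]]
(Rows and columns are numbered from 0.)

-4

R1 <-> R2
  [  3  1  -11  0 ]
  [  0  6    6  1 ]
  [ -1  0    4  0 ]
R1 -> 1/3·R1
  [  1  1/3  -11/3  0 ]
  [  0    6      6  1 ]
  [ -1    0      4  0 ]
R3 -> R3 + R1
  [ 1  1/3  -11/3  0 ]
  [ 0    6      6  1 ]
  [ 0  1/3    1/3  0 ]
R2 -> 1/6·R2
  [ 1  1/3  -11/3    0 ]
  [ 0    1      1  1/6 ]
  [ 0  1/3    1/3    0 ]
R3 -> R3 − 1/3·R2
  [ 1  1/3  -11/3      0 ]
  [ 0    1      1    1/6 ]
  [ 0    0      0  -1/18 ]
R3 -> -18·R3
  [ 1  1/3  -11/3    0 ]
  [ 0    1      1  1/6 ]
  [ 0    0      0    1 ]
R2 -> R2 − 1/6·R3
  [ 1  1/3  -11/3  0 ]
  [ 0    1      1  0 ]
  [ 0    0      0  1 ]
R1 -> R1 − 1/3·R2
  [ 1  0  -4  0 ]
  [ 0  1   1  0 ]
  [ 0  0   0  1 ]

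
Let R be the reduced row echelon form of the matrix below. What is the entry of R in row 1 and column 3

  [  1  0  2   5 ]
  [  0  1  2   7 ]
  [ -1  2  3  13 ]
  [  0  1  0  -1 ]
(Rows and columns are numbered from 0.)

ρ3 := ρ3 + ρ1
  [ 1  0  2   5 ]
  [ 0  1  2   7 ]
  [ 0  2  5  18 ]
  [ 0  1  0  -1 ]
ρ3 := ρ3 − 2·ρ2
  [ 1  0  2   5 ]
  [ 0  1  2   7 ]
  [ 0  0  1   4 ]
  [ 0  1  0  -1 ]
ρ4 := ρ4 − ρ2
  [ 1  0   2   5 ]
  [ 0  1   2   7 ]
  [ 0  0   1   4 ]
  [ 0  0  -2  -8 ]
ρ4 := ρ4 + 2·ρ3
  [ 1  0  2  5 ]
  [ 0  1  2  7 ]
  [ 0  0  1  4 ]
  [ 0  0  0  0 ]
ρ2 := ρ2 − 2·ρ3
  [ 1  0  2   5 ]
  [ 0  1  0  -1 ]
  [ 0  0  1   4 ]
  [ 0  0  0   0 ]
ρ1 := ρ1 − 2·ρ3
  [ 1  0  0  -3 ]
  [ 0  1  0  -1 ]
  [ 0  0  1   4 ]
  [ 0  0  0   0 ]

-1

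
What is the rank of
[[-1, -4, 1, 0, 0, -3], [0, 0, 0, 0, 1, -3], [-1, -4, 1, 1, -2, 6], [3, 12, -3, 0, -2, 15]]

rank = 3

R1 := -1·R1
  [  1   4  -1  0   0   3 ]
  [  0   0   0  0   1  -3 ]
  [ -1  -4   1  1  -2   6 ]
  [  3  12  -3  0  -2  15 ]
R3 := R3 + R1
  [ 1   4  -1  0   0   3 ]
  [ 0   0   0  0   1  -3 ]
  [ 0   0   0  1  -2   9 ]
  [ 3  12  -3  0  -2  15 ]
R4 := R4 − 3·R1
  [ 1  4  -1  0   0   3 ]
  [ 0  0   0  0   1  -3 ]
  [ 0  0   0  1  -2   9 ]
  [ 0  0   0  0  -2   6 ]
R2 ↔ R3
  [ 1  4  -1  0   0   3 ]
  [ 0  0   0  1  -2   9 ]
  [ 0  0   0  0   1  -3 ]
  [ 0  0   0  0  -2   6 ]
R4 := R4 + 2·R3
  [ 1  4  -1  0   0   3 ]
  [ 0  0   0  1  -2   9 ]
  [ 0  0   0  0   1  -3 ]
  [ 0  0   0  0   0   0 ]
R2 := R2 + 2·R3
  [ 1  4  -1  0  0   3 ]
  [ 0  0   0  1  0   3 ]
  [ 0  0   0  0  1  -3 ]
  [ 0  0   0  0  0   0 ]
The reduced form has 3 nonzero rows.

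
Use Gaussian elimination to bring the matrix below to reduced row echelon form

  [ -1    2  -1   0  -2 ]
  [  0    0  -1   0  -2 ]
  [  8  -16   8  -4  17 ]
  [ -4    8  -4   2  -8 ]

[[1, -2, 0, 0, 0], [0, 0, 1, 0, 0], [0, 0, 0, 1, 0], [0, 0, 0, 0, 1]]

r1 → -1·r1
  [  1   -2   1   0   2 ]
  [  0    0  -1   0  -2 ]
  [  8  -16   8  -4  17 ]
  [ -4    8  -4   2  -8 ]
r3 → r3 − 8·r1
  [  1  -2   1   0   2 ]
  [  0   0  -1   0  -2 ]
  [  0   0   0  -4   1 ]
  [ -4   8  -4   2  -8 ]
r4 → r4 + 4·r1
  [ 1  -2   1   0   2 ]
  [ 0   0  -1   0  -2 ]
  [ 0   0   0  -4   1 ]
  [ 0   0   0   2   0 ]
r2 → -1·r2
  [ 1  -2  1   0  2 ]
  [ 0   0  1   0  2 ]
  [ 0   0  0  -4  1 ]
  [ 0   0  0   2  0 ]
r3 → -1/4·r3
  [ 1  -2  1  0     2 ]
  [ 0   0  1  0     2 ]
  [ 0   0  0  1  -1/4 ]
  [ 0   0  0  2     0 ]
r4 → r4 − 2·r3
  [ 1  -2  1  0     2 ]
  [ 0   0  1  0     2 ]
  [ 0   0  0  1  -1/4 ]
  [ 0   0  0  0   1/2 ]
r4 → 2·r4
  [ 1  -2  1  0     2 ]
  [ 0   0  1  0     2 ]
  [ 0   0  0  1  -1/4 ]
  [ 0   0  0  0     1 ]
r3 → r3 + 1/4·r4
  [ 1  -2  1  0  2 ]
  [ 0   0  1  0  2 ]
  [ 0   0  0  1  0 ]
  [ 0   0  0  0  1 ]
r2 → r2 − 2·r4
  [ 1  -2  1  0  2 ]
  [ 0   0  1  0  0 ]
  [ 0   0  0  1  0 ]
  [ 0   0  0  0  1 ]
r1 → r1 − 2·r4
  [ 1  -2  1  0  0 ]
  [ 0   0  1  0  0 ]
  [ 0   0  0  1  0 ]
  [ 0   0  0  0  1 ]
r1 → r1 − r2
  [ 1  -2  0  0  0 ]
  [ 0   0  1  0  0 ]
  [ 0   0  0  1  0 ]
  [ 0   0  0  0  1 ]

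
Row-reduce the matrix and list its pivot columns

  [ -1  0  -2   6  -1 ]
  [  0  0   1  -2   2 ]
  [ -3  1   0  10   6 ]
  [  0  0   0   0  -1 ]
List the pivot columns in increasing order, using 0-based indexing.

0, 1, 2, 4

R1 := -1·R1
  [  1  0  2  -6   1 ]
  [  0  0  1  -2   2 ]
  [ -3  1  0  10   6 ]
  [  0  0  0   0  -1 ]
R3 := R3 + 3·R1
  [ 1  0  2  -6   1 ]
  [ 0  0  1  -2   2 ]
  [ 0  1  6  -8   9 ]
  [ 0  0  0   0  -1 ]
R2 <=> R3
  [ 1  0  2  -6   1 ]
  [ 0  1  6  -8   9 ]
  [ 0  0  1  -2   2 ]
  [ 0  0  0   0  -1 ]
R4 := -1·R4
  [ 1  0  2  -6  1 ]
  [ 0  1  6  -8  9 ]
  [ 0  0  1  -2  2 ]
  [ 0  0  0   0  1 ]
R3 := R3 − 2·R4
  [ 1  0  2  -6  1 ]
  [ 0  1  6  -8  9 ]
  [ 0  0  1  -2  0 ]
  [ 0  0  0   0  1 ]
R2 := R2 − 9·R4
  [ 1  0  2  -6  1 ]
  [ 0  1  6  -8  0 ]
  [ 0  0  1  -2  0 ]
  [ 0  0  0   0  1 ]
R1 := R1 − R4
  [ 1  0  2  -6  0 ]
  [ 0  1  6  -8  0 ]
  [ 0  0  1  -2  0 ]
  [ 0  0  0   0  1 ]
R2 := R2 − 6·R3
  [ 1  0  2  -6  0 ]
  [ 0  1  0   4  0 ]
  [ 0  0  1  -2  0 ]
  [ 0  0  0   0  1 ]
R1 := R1 − 2·R3
  [ 1  0  0  -2  0 ]
  [ 0  1  0   4  0 ]
  [ 0  0  1  -2  0 ]
  [ 0  0  0   0  1 ]
Pivot columns are the columns containing a leading 1.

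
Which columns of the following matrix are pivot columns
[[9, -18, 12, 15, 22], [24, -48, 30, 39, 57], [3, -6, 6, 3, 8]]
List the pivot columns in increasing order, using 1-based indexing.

r1 → 1/9·r1
r2 → r2 − 24·r1
r3 → r3 − 3·r1
r2 → -1/2·r2
r3 → r3 − 2·r2
r3 → -1/3·r3
r2 → r2 − 1/2·r3
r1 → r1 − 5/3·r3
r1 → r1 − 4/3·r2
Pivot columns are the columns containing a leading 1.

1, 3, 4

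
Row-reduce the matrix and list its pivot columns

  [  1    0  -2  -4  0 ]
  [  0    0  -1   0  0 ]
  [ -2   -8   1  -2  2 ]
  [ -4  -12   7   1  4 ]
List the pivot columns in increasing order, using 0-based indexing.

ρ3 → ρ3 + 2·ρ1
ρ4 → ρ4 + 4·ρ1
ρ2 <=> ρ3
ρ2 → -1/8·ρ2
ρ4 → ρ4 + 12·ρ2
ρ3 → -1·ρ3
ρ4 → ρ4 − 7/2·ρ3
ρ2 → ρ2 + 1/4·ρ4
ρ2 → ρ2 − 3/8·ρ3
ρ1 → ρ1 + 2·ρ3
Pivot columns are the columns containing a leading 1.

0, 1, 2, 4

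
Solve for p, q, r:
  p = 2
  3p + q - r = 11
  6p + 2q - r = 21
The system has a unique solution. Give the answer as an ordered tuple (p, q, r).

(2, 4, -1)

Form the augmented matrix and row-reduce:
  [ 1  0   0  |   2 ]
  [ 3  1  -1  |  11 ]
  [ 6  2  -1  |  21 ]
Subtract 3 times R1 from R2.
  [ 1  0   0  |   2 ]
  [ 0  1  -1  |   5 ]
  [ 6  2  -1  |  21 ]
Subtract 6 times R1 from R3.
  [ 1  0   0  |  2 ]
  [ 0  1  -1  |  5 ]
  [ 0  2  -1  |  9 ]
Subtract 2 times R2 from R3.
  [ 1  0   0  |   2 ]
  [ 0  1  -1  |   5 ]
  [ 0  0   1  |  -1 ]
Add R3 to R2.
  [ 1  0  0  |   2 ]
  [ 0  1  0  |   4 ]
  [ 0  0  1  |  -1 ]
Reading off the last column: p = 2, q = 4, r = -1.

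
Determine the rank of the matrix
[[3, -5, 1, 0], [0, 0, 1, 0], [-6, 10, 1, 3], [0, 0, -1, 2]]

ρ1 ← 1/3·ρ1
ρ3 ← ρ3 + 6·ρ1
ρ3 ← ρ3 − 3·ρ2
ρ4 ← ρ4 + ρ2
ρ3 ← 1/3·ρ3
ρ4 ← ρ4 − 2·ρ3
ρ1 ← ρ1 − 1/3·ρ2
The reduced form has 3 nonzero rows.

rank = 3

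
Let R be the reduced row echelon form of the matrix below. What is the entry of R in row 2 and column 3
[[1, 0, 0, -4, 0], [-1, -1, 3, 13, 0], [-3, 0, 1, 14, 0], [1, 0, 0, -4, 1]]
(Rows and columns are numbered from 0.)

2

R2 → R2 + R1
  [  1   0  0  -4  0 ]
  [  0  -1  3   9  0 ]
  [ -3   0  1  14  0 ]
  [  1   0  0  -4  1 ]
R3 → R3 + 3·R1
  [ 1   0  0  -4  0 ]
  [ 0  -1  3   9  0 ]
  [ 0   0  1   2  0 ]
  [ 1   0  0  -4  1 ]
R4 → R4 − R1
  [ 1   0  0  -4  0 ]
  [ 0  -1  3   9  0 ]
  [ 0   0  1   2  0 ]
  [ 0   0  0   0  1 ]
R2 → -1·R2
  [ 1  0   0  -4  0 ]
  [ 0  1  -3  -9  0 ]
  [ 0  0   1   2  0 ]
  [ 0  0   0   0  1 ]
R2 → R2 + 3·R3
  [ 1  0  0  -4  0 ]
  [ 0  1  0  -3  0 ]
  [ 0  0  1   2  0 ]
  [ 0  0  0   0  1 ]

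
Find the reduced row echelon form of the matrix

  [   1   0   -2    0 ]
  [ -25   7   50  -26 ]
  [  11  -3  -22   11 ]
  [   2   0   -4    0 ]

[[1, 0, -2, 0], [0, 1, 0, 0], [0, 0, 0, 1], [0, 0, 0, 0]]

ρ2 := ρ2 + 25·ρ1
  [  1   0   -2    0 ]
  [  0   7    0  -26 ]
  [ 11  -3  -22   11 ]
  [  2   0   -4    0 ]
ρ3 := ρ3 − 11·ρ1
  [ 1   0  -2    0 ]
  [ 0   7   0  -26 ]
  [ 0  -3   0   11 ]
  [ 2   0  -4    0 ]
ρ4 := ρ4 − 2·ρ1
  [ 1   0  -2    0 ]
  [ 0   7   0  -26 ]
  [ 0  -3   0   11 ]
  [ 0   0   0    0 ]
ρ2 := 1/7·ρ2
  [ 1   0  -2      0 ]
  [ 0   1   0  -26/7 ]
  [ 0  -3   0     11 ]
  [ 0   0   0      0 ]
ρ3 := ρ3 + 3·ρ2
  [ 1  0  -2      0 ]
  [ 0  1   0  -26/7 ]
  [ 0  0   0   -1/7 ]
  [ 0  0   0      0 ]
ρ3 := -7·ρ3
  [ 1  0  -2      0 ]
  [ 0  1   0  -26/7 ]
  [ 0  0   0      1 ]
  [ 0  0   0      0 ]
ρ2 := ρ2 + 26/7·ρ3
  [ 1  0  -2  0 ]
  [ 0  1   0  0 ]
  [ 0  0   0  1 ]
  [ 0  0   0  0 ]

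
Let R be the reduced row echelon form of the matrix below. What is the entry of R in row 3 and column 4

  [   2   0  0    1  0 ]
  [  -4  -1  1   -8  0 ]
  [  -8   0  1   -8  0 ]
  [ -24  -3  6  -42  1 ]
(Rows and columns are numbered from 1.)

-4

R1 ← 1/2·R1
  [   1   0  0  1/2  0 ]
  [  -4  -1  1   -8  0 ]
  [  -8   0  1   -8  0 ]
  [ -24  -3  6  -42  1 ]
R2 ← R2 + 4·R1
  [   1   0  0  1/2  0 ]
  [   0  -1  1   -6  0 ]
  [  -8   0  1   -8  0 ]
  [ -24  -3  6  -42  1 ]
R3 ← R3 + 8·R1
  [   1   0  0  1/2  0 ]
  [   0  -1  1   -6  0 ]
  [   0   0  1   -4  0 ]
  [ -24  -3  6  -42  1 ]
R4 ← R4 + 24·R1
  [ 1   0  0  1/2  0 ]
  [ 0  -1  1   -6  0 ]
  [ 0   0  1   -4  0 ]
  [ 0  -3  6  -30  1 ]
R2 ← -1·R2
  [ 1   0   0  1/2  0 ]
  [ 0   1  -1    6  0 ]
  [ 0   0   1   -4  0 ]
  [ 0  -3   6  -30  1 ]
R4 ← R4 + 3·R2
  [ 1  0   0  1/2  0 ]
  [ 0  1  -1    6  0 ]
  [ 0  0   1   -4  0 ]
  [ 0  0   3  -12  1 ]
R4 ← R4 − 3·R3
  [ 1  0   0  1/2  0 ]
  [ 0  1  -1    6  0 ]
  [ 0  0   1   -4  0 ]
  [ 0  0   0    0  1 ]
R2 ← R2 + R3
  [ 1  0  0  1/2  0 ]
  [ 0  1  0    2  0 ]
  [ 0  0  1   -4  0 ]
  [ 0  0  0    0  1 ]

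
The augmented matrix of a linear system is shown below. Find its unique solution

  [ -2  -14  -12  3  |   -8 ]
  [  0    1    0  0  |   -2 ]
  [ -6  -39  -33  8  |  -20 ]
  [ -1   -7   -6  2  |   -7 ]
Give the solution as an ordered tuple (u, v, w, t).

R1 → -1/2·R1
  [  1    7    6  -3/2  |    4 ]
  [  0    1    0     0  |   -2 ]
  [ -6  -39  -33     8  |  -20 ]
  [ -1   -7   -6     2  |   -7 ]
R3 → R3 + 6·R1
  [  1   7   6  -3/2  |   4 ]
  [  0   1   0     0  |  -2 ]
  [  0   3   3    -1  |   4 ]
  [ -1  -7  -6     2  |  -7 ]
R4 → R4 + R1
  [ 1  7  6  -3/2  |   4 ]
  [ 0  1  0     0  |  -2 ]
  [ 0  3  3    -1  |   4 ]
  [ 0  0  0   1/2  |  -3 ]
R3 → R3 − 3·R2
  [ 1  7  6  -3/2  |   4 ]
  [ 0  1  0     0  |  -2 ]
  [ 0  0  3    -1  |  10 ]
  [ 0  0  0   1/2  |  -3 ]
R3 → 1/3·R3
  [ 1  7  6  -3/2  |     4 ]
  [ 0  1  0     0  |    -2 ]
  [ 0  0  1  -1/3  |  10/3 ]
  [ 0  0  0   1/2  |    -3 ]
R4 → 2·R4
  [ 1  7  6  -3/2  |     4 ]
  [ 0  1  0     0  |    -2 ]
  [ 0  0  1  -1/3  |  10/3 ]
  [ 0  0  0     1  |    -6 ]
R3 → R3 + 1/3·R4
  [ 1  7  6  -3/2  |    4 ]
  [ 0  1  0     0  |   -2 ]
  [ 0  0  1     0  |  4/3 ]
  [ 0  0  0     1  |   -6 ]
R1 → R1 + 3/2·R4
  [ 1  7  6  0  |   -5 ]
  [ 0  1  0  0  |   -2 ]
  [ 0  0  1  0  |  4/3 ]
  [ 0  0  0  1  |   -6 ]
R1 → R1 − 6·R3
  [ 1  7  0  0  |  -13 ]
  [ 0  1  0  0  |   -2 ]
  [ 0  0  1  0  |  4/3 ]
  [ 0  0  0  1  |   -6 ]
R1 → R1 − 7·R2
  [ 1  0  0  0  |    1 ]
  [ 0  1  0  0  |   -2 ]
  [ 0  0  1  0  |  4/3 ]
  [ 0  0  0  1  |   -6 ]
Reading off the last column: u = 1, v = -2, w = 4/3, t = -6.

(1, -2, 4/3, -6)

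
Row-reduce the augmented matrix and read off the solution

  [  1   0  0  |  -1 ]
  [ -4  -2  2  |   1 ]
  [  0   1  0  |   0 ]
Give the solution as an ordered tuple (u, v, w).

R2 ← R2 + 4·R1
  [ 1   0  0  |  -1 ]
  [ 0  -2  2  |  -3 ]
  [ 0   1  0  |   0 ]
R2 ← -1/2·R2
  [ 1  0   0  |   -1 ]
  [ 0  1  -1  |  3/2 ]
  [ 0  1   0  |    0 ]
R3 ← R3 − R2
  [ 1  0   0  |    -1 ]
  [ 0  1  -1  |   3/2 ]
  [ 0  0   1  |  -3/2 ]
R2 ← R2 + R3
  [ 1  0  0  |    -1 ]
  [ 0  1  0  |     0 ]
  [ 0  0  1  |  -3/2 ]
Reading off the last column: u = -1, v = 0, w = -3/2.

(-1, 0, -3/2)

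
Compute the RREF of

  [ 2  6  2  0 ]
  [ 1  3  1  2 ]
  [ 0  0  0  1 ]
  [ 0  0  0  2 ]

[[1, 3, 1, 0], [0, 0, 0, 1], [0, 0, 0, 0], [0, 0, 0, 0]]

R1 := 1/2·R1
R2 := R2 − R1
R2 := 1/2·R2
R3 := R3 − R2
R4 := R4 − 2·R2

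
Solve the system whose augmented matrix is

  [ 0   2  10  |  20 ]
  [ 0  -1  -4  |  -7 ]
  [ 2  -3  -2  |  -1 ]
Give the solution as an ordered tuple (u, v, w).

(-5, -5, 3)

R1 <=> R3
  [ 2  -3  -2  |  -1 ]
  [ 0  -1  -4  |  -7 ]
  [ 0   2  10  |  20 ]
R1 ← 1/2·R1
  [ 1  -3/2  -1  |  -1/2 ]
  [ 0    -1  -4  |    -7 ]
  [ 0     2  10  |    20 ]
R2 ← -1·R2
  [ 1  -3/2  -1  |  -1/2 ]
  [ 0     1   4  |     7 ]
  [ 0     2  10  |    20 ]
R3 ← R3 − 2·R2
  [ 1  -3/2  -1  |  -1/2 ]
  [ 0     1   4  |     7 ]
  [ 0     0   2  |     6 ]
R3 ← 1/2·R3
  [ 1  -3/2  -1  |  -1/2 ]
  [ 0     1   4  |     7 ]
  [ 0     0   1  |     3 ]
R2 ← R2 − 4·R3
  [ 1  -3/2  -1  |  -1/2 ]
  [ 0     1   0  |    -5 ]
  [ 0     0   1  |     3 ]
R1 ← R1 + R3
  [ 1  -3/2  0  |  5/2 ]
  [ 0     1  0  |   -5 ]
  [ 0     0  1  |    3 ]
R1 ← R1 + 3/2·R2
  [ 1  0  0  |  -5 ]
  [ 0  1  0  |  -5 ]
  [ 0  0  1  |   3 ]
Reading off the last column: u = -5, v = -5, w = 3.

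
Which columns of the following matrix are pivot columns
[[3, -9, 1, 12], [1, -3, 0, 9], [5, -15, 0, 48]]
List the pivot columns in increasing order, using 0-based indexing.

0, 2, 3

R1 := 1/3·R1
  [ 1   -3  1/3   4 ]
  [ 1   -3    0   9 ]
  [ 5  -15    0  48 ]
R2 := R2 − R1
  [ 1   -3   1/3   4 ]
  [ 0    0  -1/3   5 ]
  [ 5  -15     0  48 ]
R3 := R3 − 5·R1
  [ 1  -3   1/3   4 ]
  [ 0   0  -1/3   5 ]
  [ 0   0  -5/3  28 ]
R2 := -3·R2
  [ 1  -3   1/3    4 ]
  [ 0   0     1  -15 ]
  [ 0   0  -5/3   28 ]
R3 := R3 + 5/3·R2
  [ 1  -3  1/3    4 ]
  [ 0   0    1  -15 ]
  [ 0   0    0    3 ]
R3 := 1/3·R3
  [ 1  -3  1/3    4 ]
  [ 0   0    1  -15 ]
  [ 0   0    0    1 ]
R2 := R2 + 15·R3
  [ 1  -3  1/3  4 ]
  [ 0   0    1  0 ]
  [ 0   0    0  1 ]
R1 := R1 − 4·R3
  [ 1  -3  1/3  0 ]
  [ 0   0    1  0 ]
  [ 0   0    0  1 ]
R1 := R1 − 1/3·R2
  [ 1  -3  0  0 ]
  [ 0   0  1  0 ]
  [ 0   0  0  1 ]
Pivot columns are the columns containing a leading 1.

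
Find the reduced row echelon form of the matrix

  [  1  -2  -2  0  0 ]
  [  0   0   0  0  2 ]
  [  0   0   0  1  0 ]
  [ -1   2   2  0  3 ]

R4 ← R4 + R1
  [ 1  -2  -2  0  0 ]
  [ 0   0   0  0  2 ]
  [ 0   0   0  1  0 ]
  [ 0   0   0  0  3 ]
R2 <-> R3
  [ 1  -2  -2  0  0 ]
  [ 0   0   0  1  0 ]
  [ 0   0   0  0  2 ]
  [ 0   0   0  0  3 ]
R3 ← 1/2·R3
  [ 1  -2  -2  0  0 ]
  [ 0   0   0  1  0 ]
  [ 0   0   0  0  1 ]
  [ 0   0   0  0  3 ]
R4 ← R4 − 3·R3
  [ 1  -2  -2  0  0 ]
  [ 0   0   0  1  0 ]
  [ 0   0   0  0  1 ]
  [ 0   0   0  0  0 ]

[[1, -2, -2, 0, 0], [0, 0, 0, 1, 0], [0, 0, 0, 0, 1], [0, 0, 0, 0, 0]]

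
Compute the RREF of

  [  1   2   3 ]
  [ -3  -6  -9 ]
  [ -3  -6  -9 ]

Add 3 times ρ1 to ρ2.
  [  1   2   3 ]
  [  0   0   0 ]
  [ -3  -6  -9 ]
Add 3 times ρ1 to ρ3.
  [ 1  2  3 ]
  [ 0  0  0 ]
  [ 0  0  0 ]

[[1, 2, 3], [0, 0, 0], [0, 0, 0]]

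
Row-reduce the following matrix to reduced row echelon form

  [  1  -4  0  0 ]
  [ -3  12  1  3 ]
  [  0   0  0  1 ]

[[1, -4, 0, 0], [0, 0, 1, 0], [0, 0, 0, 1]]

R2 -> R2 + 3·R1
  [ 1  -4  0  0 ]
  [ 0   0  1  3 ]
  [ 0   0  0  1 ]
R2 -> R2 − 3·R3
  [ 1  -4  0  0 ]
  [ 0   0  1  0 ]
  [ 0   0  0  1 ]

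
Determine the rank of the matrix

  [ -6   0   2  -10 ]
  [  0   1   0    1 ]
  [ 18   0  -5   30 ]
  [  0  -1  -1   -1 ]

R1 := -1/6·R1
  [  1   0  -1/3  5/3 ]
  [  0   1     0    1 ]
  [ 18   0    -5   30 ]
  [  0  -1    -1   -1 ]
R3 := R3 − 18·R1
  [ 1   0  -1/3  5/3 ]
  [ 0   1     0    1 ]
  [ 0   0     1    0 ]
  [ 0  -1    -1   -1 ]
R4 := R4 + R2
  [ 1  0  -1/3  5/3 ]
  [ 0  1     0    1 ]
  [ 0  0     1    0 ]
  [ 0  0    -1    0 ]
R4 := R4 + R3
  [ 1  0  -1/3  5/3 ]
  [ 0  1     0    1 ]
  [ 0  0     1    0 ]
  [ 0  0     0    0 ]
R1 := R1 + 1/3·R3
  [ 1  0  0  5/3 ]
  [ 0  1  0    1 ]
  [ 0  0  1    0 ]
  [ 0  0  0    0 ]
The reduced form has 3 nonzero rows.

rank = 3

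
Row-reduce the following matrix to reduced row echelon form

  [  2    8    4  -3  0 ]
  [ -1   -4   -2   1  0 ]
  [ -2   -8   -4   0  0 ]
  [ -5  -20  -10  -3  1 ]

[[1, 4, 2, 0, 0], [0, 0, 0, 1, 0], [0, 0, 0, 0, 1], [0, 0, 0, 0, 0]]

ρ1 → 1/2·ρ1
  [  1    4    2  -3/2  0 ]
  [ -1   -4   -2     1  0 ]
  [ -2   -8   -4     0  0 ]
  [ -5  -20  -10    -3  1 ]
ρ2 → ρ2 + ρ1
  [  1    4    2  -3/2  0 ]
  [  0    0    0  -1/2  0 ]
  [ -2   -8   -4     0  0 ]
  [ -5  -20  -10    -3  1 ]
ρ3 → ρ3 + 2·ρ1
  [  1    4    2  -3/2  0 ]
  [  0    0    0  -1/2  0 ]
  [  0    0    0    -3  0 ]
  [ -5  -20  -10    -3  1 ]
ρ4 → ρ4 + 5·ρ1
  [ 1  4  2   -3/2  0 ]
  [ 0  0  0   -1/2  0 ]
  [ 0  0  0     -3  0 ]
  [ 0  0  0  -21/2  1 ]
ρ2 → -2·ρ2
  [ 1  4  2   -3/2  0 ]
  [ 0  0  0      1  0 ]
  [ 0  0  0     -3  0 ]
  [ 0  0  0  -21/2  1 ]
ρ3 → ρ3 + 3·ρ2
  [ 1  4  2   -3/2  0 ]
  [ 0  0  0      1  0 ]
  [ 0  0  0      0  0 ]
  [ 0  0  0  -21/2  1 ]
ρ4 → ρ4 + 21/2·ρ2
  [ 1  4  2  -3/2  0 ]
  [ 0  0  0     1  0 ]
  [ 0  0  0     0  0 ]
  [ 0  0  0     0  1 ]
ρ3 <-> ρ4
  [ 1  4  2  -3/2  0 ]
  [ 0  0  0     1  0 ]
  [ 0  0  0     0  1 ]
  [ 0  0  0     0  0 ]
ρ1 → ρ1 + 3/2·ρ2
  [ 1  4  2  0  0 ]
  [ 0  0  0  1  0 ]
  [ 0  0  0  0  1 ]
  [ 0  0  0  0  0 ]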